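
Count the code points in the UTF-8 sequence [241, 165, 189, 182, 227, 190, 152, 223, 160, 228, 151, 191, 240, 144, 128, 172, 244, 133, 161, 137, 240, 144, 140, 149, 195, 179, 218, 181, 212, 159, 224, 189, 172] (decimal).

11

Byte at offset 0: 0xF1 = 11110001 → 4-byte char (#1). Advance 4.
Byte at offset 4: 0xE3 = 11100011 → 3-byte char (#2). Advance 3.
Byte at offset 7: 0xDF = 11011111 → 2-byte char (#3). Advance 2.
Byte at offset 9: 0xE4 = 11100100 → 3-byte char (#4). Advance 3.
Byte at offset 12: 0xF0 = 11110000 → 4-byte char (#5). Advance 4.
Byte at offset 16: 0xF4 = 11110100 → 4-byte char (#6). Advance 4.
Byte at offset 20: 0xF0 = 11110000 → 4-byte char (#7). Advance 4.
Byte at offset 24: 0xC3 = 11000011 → 2-byte char (#8). Advance 2.
Byte at offset 26: 0xDA = 11011010 → 2-byte char (#9). Advance 2.
Byte at offset 28: 0xD4 = 11010100 → 2-byte char (#10). Advance 2.
Byte at offset 30: 0xE0 = 11100000 → 3-byte char (#11). Advance 3.
Reached end at offset 33 after 11 code points.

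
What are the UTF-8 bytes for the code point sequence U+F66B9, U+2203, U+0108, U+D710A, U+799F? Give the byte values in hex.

F3 B6 9A B9 E2 88 83 C4 88 F3 97 84 8A E7 A6 9F

U+F66B9: 4-byte form → F3 B6 9A B9.
U+2203: 3-byte form → E2 88 83.
U+0108: 2-byte form → C4 88.
U+D710A: 4-byte form → F3 97 84 8A.
U+799F: 3-byte form → E7 A6 9F.
Concatenated (16 bytes): F3 B6 9A B9 E2 88 83 C4 88 F3 97 84 8A E7 A6 9F.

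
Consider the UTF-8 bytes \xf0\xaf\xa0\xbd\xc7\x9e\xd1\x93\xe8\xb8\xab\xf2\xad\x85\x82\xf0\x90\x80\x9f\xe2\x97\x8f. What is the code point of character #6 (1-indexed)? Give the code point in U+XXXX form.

U+1001F

Offset 0: leading byte 0xF0 = 11110000 → 4-byte char #1 = F0 AF A0 BD.
Offset 4: leading byte 0xC7 = 11000111 → 2-byte char #2 = C7 9E.
Offset 6: leading byte 0xD1 = 11010001 → 2-byte char #3 = D1 93.
Offset 8: leading byte 0xE8 = 11101000 → 3-byte char #4 = E8 B8 AB.
Offset 11: leading byte 0xF2 = 11110010 → 4-byte char #5 = F2 AD 85 82.
Offset 15: leading byte 0xF0 = 11110000 → 4-byte char #6 = F0 90 80 9F.
Leading byte 0xF0 = 11110000 matches 11110xxx → 4-byte sequence.
Byte 1: 0xF0 = 11110000, payload 000 (3 bits).
Byte 2: 0x90 = 10010000 (10xxxxxx ✓), payload 010000.
Byte 3: 0x80 = 10000000 (10xxxxxx ✓), payload 000000.
Byte 4: 0x9F = 10011111 (10xxxxxx ✓), payload 011111.
Concatenate: 000010000000000011111 = 0x1001F (21 bits → U+1001F).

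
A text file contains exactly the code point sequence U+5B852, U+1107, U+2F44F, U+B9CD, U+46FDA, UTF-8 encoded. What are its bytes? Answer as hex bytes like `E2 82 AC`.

U+5B852: 4-byte form → F1 9B A1 92.
U+1107: 3-byte form → E1 84 87.
U+2F44F: 4-byte form → F0 AF 91 8F.
U+B9CD: 3-byte form → EB A7 8D.
U+46FDA: 4-byte form → F1 86 BF 9A.
Concatenated (18 bytes): F1 9B A1 92 E1 84 87 F0 AF 91 8F EB A7 8D F1 86 BF 9A.

F1 9B A1 92 E1 84 87 F0 AF 91 8F EB A7 8D F1 86 BF 9A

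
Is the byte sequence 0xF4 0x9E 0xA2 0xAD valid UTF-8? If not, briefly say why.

invalid (encodes a value above U+10FFFF)

Leading byte 0xF4 = 11110100 → 4-byte form.
Payload = 0x11E8AD, which exceeds U+10FFFF, the maximum Unicode code point. (Leading bytes F5–FF, or F4 followed by ≥ 0x90, are invalid.)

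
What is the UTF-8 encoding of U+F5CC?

EF 97 8C

U+F5CC = 0xF5CC = 62924 decimal. In range U+0800–U+FFFF → 3-byte form: 1110xxxx 10xxxxxx 10xxxxxx.
Binary (16 bits): 1111010111001100.
Split 4+6+6: 1111 | 010111 | 001100.
Byte 1: 11101111 = 0xEF.
Byte 2: 10010111 = 0x97.
Byte 3: 10001100 = 0x8C.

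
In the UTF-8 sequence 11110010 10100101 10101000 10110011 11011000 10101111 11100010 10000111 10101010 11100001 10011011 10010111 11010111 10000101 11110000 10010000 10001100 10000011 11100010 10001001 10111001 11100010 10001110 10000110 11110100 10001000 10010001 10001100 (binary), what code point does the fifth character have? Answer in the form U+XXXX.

U+05C5

Offset 0: leading byte 0xF2 = 11110010 → 4-byte char #1 = F2 A5 A8 B3.
Offset 4: leading byte 0xD8 = 11011000 → 2-byte char #2 = D8 AF.
Offset 6: leading byte 0xE2 = 11100010 → 3-byte char #3 = E2 87 AA.
Offset 9: leading byte 0xE1 = 11100001 → 3-byte char #4 = E1 9B 97.
Offset 12: leading byte 0xD7 = 11010111 → 2-byte char #5 = D7 85.
Leading byte 0xD7 = 11010111 matches 110xxxxx → 2-byte sequence.
Byte 1: 0xD7 = 11010111, payload 10111 (5 bits).
Byte 2: 0x85 = 10000101 (10xxxxxx ✓), payload 000101.
Concatenate: 10111000101 = 0x5C5 (11 bits → U+05C5).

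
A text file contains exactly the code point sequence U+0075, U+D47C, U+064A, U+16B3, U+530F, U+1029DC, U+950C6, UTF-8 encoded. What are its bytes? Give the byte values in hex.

75 ED 91 BC D9 8A E1 9A B3 E5 8C 8F F4 82 A7 9C F2 95 83 86

U+0075: 1-byte form → 75.
U+D47C: 3-byte form → ED 91 BC.
U+064A: 2-byte form → D9 8A.
U+16B3: 3-byte form → E1 9A B3.
U+530F: 3-byte form → E5 8C 8F.
U+1029DC: 4-byte form → F4 82 A7 9C.
U+950C6: 4-byte form → F2 95 83 86.
Concatenated (20 bytes): 75 ED 91 BC D9 8A E1 9A B3 E5 8C 8F F4 82 A7 9C F2 95 83 86.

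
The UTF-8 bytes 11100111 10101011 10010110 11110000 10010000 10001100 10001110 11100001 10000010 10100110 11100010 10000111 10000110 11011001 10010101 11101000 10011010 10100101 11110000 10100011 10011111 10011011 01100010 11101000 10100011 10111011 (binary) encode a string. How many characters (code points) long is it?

Byte at offset 0: 0xE7 = 11100111 → 3-byte char (#1). Advance 3.
Byte at offset 3: 0xF0 = 11110000 → 4-byte char (#2). Advance 4.
Byte at offset 7: 0xE1 = 11100001 → 3-byte char (#3). Advance 3.
Byte at offset 10: 0xE2 = 11100010 → 3-byte char (#4). Advance 3.
Byte at offset 13: 0xD9 = 11011001 → 2-byte char (#5). Advance 2.
Byte at offset 15: 0xE8 = 11101000 → 3-byte char (#6). Advance 3.
Byte at offset 18: 0xF0 = 11110000 → 4-byte char (#7). Advance 4.
Byte at offset 22: 0x62 = 01100010 → 1-byte char (#8). Advance 1.
Byte at offset 23: 0xE8 = 11101000 → 3-byte char (#9). Advance 3.
Reached end at offset 26 after 9 code points.

9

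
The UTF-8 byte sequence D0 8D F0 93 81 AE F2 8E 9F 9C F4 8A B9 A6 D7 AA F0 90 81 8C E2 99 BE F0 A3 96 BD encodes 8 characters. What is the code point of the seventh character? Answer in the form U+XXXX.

U+267E

Offset 0: leading byte 0xD0 = 11010000 → 2-byte char #1 = D0 8D.
Offset 2: leading byte 0xF0 = 11110000 → 4-byte char #2 = F0 93 81 AE.
Offset 6: leading byte 0xF2 = 11110010 → 4-byte char #3 = F2 8E 9F 9C.
Offset 10: leading byte 0xF4 = 11110100 → 4-byte char #4 = F4 8A B9 A6.
Offset 14: leading byte 0xD7 = 11010111 → 2-byte char #5 = D7 AA.
Offset 16: leading byte 0xF0 = 11110000 → 4-byte char #6 = F0 90 81 8C.
Offset 20: leading byte 0xE2 = 11100010 → 3-byte char #7 = E2 99 BE.
Leading byte 0xE2 = 11100010 matches 1110xxxx → 3-byte sequence.
Byte 1: 0xE2 = 11100010, payload 0010 (4 bits).
Byte 2: 0x99 = 10011001 (10xxxxxx ✓), payload 011001.
Byte 3: 0xBE = 10111110 (10xxxxxx ✓), payload 111110.
Concatenate: 0010011001111110 = 0x267E (16 bits → U+267E).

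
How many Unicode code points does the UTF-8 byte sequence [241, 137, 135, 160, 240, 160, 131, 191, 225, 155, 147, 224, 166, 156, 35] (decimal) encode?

Byte at offset 0: 0xF1 = 11110001 → 4-byte char (#1). Advance 4.
Byte at offset 4: 0xF0 = 11110000 → 4-byte char (#2). Advance 4.
Byte at offset 8: 0xE1 = 11100001 → 3-byte char (#3). Advance 3.
Byte at offset 11: 0xE0 = 11100000 → 3-byte char (#4). Advance 3.
Byte at offset 14: 0x23 = 00100011 → 1-byte char (#5). Advance 1.
Reached end at offset 15 after 5 code points.

5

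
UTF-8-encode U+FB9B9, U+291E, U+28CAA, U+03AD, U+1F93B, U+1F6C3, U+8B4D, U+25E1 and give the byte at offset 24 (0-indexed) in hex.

0xE2

U+FB9B9 → 4-byte form F3 BB A6 B9 at offsets 0–3.
U+291E → 3-byte form E2 A4 9E at offsets 4–6.
U+28CAA → 4-byte form F0 A8 B2 AA at offsets 7–10.
U+03AD → 2-byte form CE AD at offsets 11–12.
U+1F93B → 4-byte form F0 9F A4 BB at offsets 13–16.
U+1F6C3 → 4-byte form F0 9F 9B 83 at offsets 17–20.
U+8B4D → 3-byte form E8 AD 8D at offsets 21–23.
U+25E1 → 3-byte form E2 97 A1 at offsets 24–26.
Offset 24 falls in char 8's range; it's byte 1 of E2 97 A1 = 0xE2.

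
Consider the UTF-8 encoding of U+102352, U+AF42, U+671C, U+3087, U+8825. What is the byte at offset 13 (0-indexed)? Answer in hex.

U+102352 → 4-byte form F4 82 8D 92 at offsets 0–3.
U+AF42 → 3-byte form EA BD 82 at offsets 4–6.
U+671C → 3-byte form E6 9C 9C at offsets 7–9.
U+3087 → 3-byte form E3 82 87 at offsets 10–12.
U+8825 → 3-byte form E8 A0 A5 at offsets 13–15.
Offset 13 falls in char 5's range; it's byte 1 of E8 A0 A5 = 0xE8.

0xE8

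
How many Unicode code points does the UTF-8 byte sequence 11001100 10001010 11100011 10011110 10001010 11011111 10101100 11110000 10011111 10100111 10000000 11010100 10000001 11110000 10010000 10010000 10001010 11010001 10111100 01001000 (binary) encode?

Byte at offset 0: 0xCC = 11001100 → 2-byte char (#1). Advance 2.
Byte at offset 2: 0xE3 = 11100011 → 3-byte char (#2). Advance 3.
Byte at offset 5: 0xDF = 11011111 → 2-byte char (#3). Advance 2.
Byte at offset 7: 0xF0 = 11110000 → 4-byte char (#4). Advance 4.
Byte at offset 11: 0xD4 = 11010100 → 2-byte char (#5). Advance 2.
Byte at offset 13: 0xF0 = 11110000 → 4-byte char (#6). Advance 4.
Byte at offset 17: 0xD1 = 11010001 → 2-byte char (#7). Advance 2.
Byte at offset 19: 0x48 = 01001000 → 1-byte char (#8). Advance 1.
Reached end at offset 20 after 8 code points.

8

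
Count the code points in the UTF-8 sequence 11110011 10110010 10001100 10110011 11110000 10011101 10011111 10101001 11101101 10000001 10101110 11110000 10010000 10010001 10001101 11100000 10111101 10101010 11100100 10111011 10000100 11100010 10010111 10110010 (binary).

Byte at offset 0: 0xF3 = 11110011 → 4-byte char (#1). Advance 4.
Byte at offset 4: 0xF0 = 11110000 → 4-byte char (#2). Advance 4.
Byte at offset 8: 0xED = 11101101 → 3-byte char (#3). Advance 3.
Byte at offset 11: 0xF0 = 11110000 → 4-byte char (#4). Advance 4.
Byte at offset 15: 0xE0 = 11100000 → 3-byte char (#5). Advance 3.
Byte at offset 18: 0xE4 = 11100100 → 3-byte char (#6). Advance 3.
Byte at offset 21: 0xE2 = 11100010 → 3-byte char (#7). Advance 3.
Reached end at offset 24 after 7 code points.

7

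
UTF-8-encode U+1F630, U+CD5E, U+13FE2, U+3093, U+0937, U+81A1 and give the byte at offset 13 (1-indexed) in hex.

1-indexed offset 13 is 0-indexed offset 12.
U+1F630 → 4-byte form F0 9F 98 B0 at offsets 0–3.
U+CD5E → 3-byte form EC B5 9E at offsets 4–6.
U+13FE2 → 4-byte form F0 93 BF A2 at offsets 7–10.
U+3093 → 3-byte form E3 82 93 at offsets 11–13.
Offset 12 falls in char 4's range; it's byte 2 of E3 82 93 = 0x82.

0x82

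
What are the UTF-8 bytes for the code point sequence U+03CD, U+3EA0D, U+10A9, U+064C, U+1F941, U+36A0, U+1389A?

U+03CD: 2-byte form → CF 8D.
U+3EA0D: 4-byte form → F0 BE A8 8D.
U+10A9: 3-byte form → E1 82 A9.
U+064C: 2-byte form → D9 8C.
U+1F941: 4-byte form → F0 9F A5 81.
U+36A0: 3-byte form → E3 9A A0.
U+1389A: 4-byte form → F0 93 A2 9A.
Concatenated (22 bytes): CF 8D F0 BE A8 8D E1 82 A9 D9 8C F0 9F A5 81 E3 9A A0 F0 93 A2 9A.

CF 8D F0 BE A8 8D E1 82 A9 D9 8C F0 9F A5 81 E3 9A A0 F0 93 A2 9A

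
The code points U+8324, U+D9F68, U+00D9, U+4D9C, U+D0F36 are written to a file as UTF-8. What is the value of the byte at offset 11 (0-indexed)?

0x9C

U+8324 → 3-byte form E8 8C A4 at offsets 0–2.
U+D9F68 → 4-byte form F3 99 BD A8 at offsets 3–6.
U+00D9 → 2-byte form C3 99 at offsets 7–8.
U+4D9C → 3-byte form E4 B6 9C at offsets 9–11.
Offset 11 falls in char 4's range; it's byte 3 of E4 B6 9C = 0x9C.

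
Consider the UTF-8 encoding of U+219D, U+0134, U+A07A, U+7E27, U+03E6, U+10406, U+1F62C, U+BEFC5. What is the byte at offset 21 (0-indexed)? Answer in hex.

0xF2

U+219D → 3-byte form E2 86 9D at offsets 0–2.
U+0134 → 2-byte form C4 B4 at offsets 3–4.
U+A07A → 3-byte form EA 81 BA at offsets 5–7.
U+7E27 → 3-byte form E7 B8 A7 at offsets 8–10.
U+03E6 → 2-byte form CF A6 at offsets 11–12.
U+10406 → 4-byte form F0 90 90 86 at offsets 13–16.
U+1F62C → 4-byte form F0 9F 98 AC at offsets 17–20.
U+BEFC5 → 4-byte form F2 BE BF 85 at offsets 21–24.
Offset 21 falls in char 8's range; it's byte 1 of F2 BE BF 85 = 0xF2.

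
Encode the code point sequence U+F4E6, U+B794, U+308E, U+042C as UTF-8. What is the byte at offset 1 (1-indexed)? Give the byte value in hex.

1-indexed offset 1 is 0-indexed offset 0.
U+F4E6 → 3-byte form EF 93 A6 at offsets 0–2.
Offset 0 falls in char 1's range; it's byte 1 of EF 93 A6 = 0xEF.

0xEF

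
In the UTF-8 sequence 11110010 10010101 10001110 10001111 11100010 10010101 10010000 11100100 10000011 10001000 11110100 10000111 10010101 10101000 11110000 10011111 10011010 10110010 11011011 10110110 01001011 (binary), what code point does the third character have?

Offset 0: leading byte 0xF2 = 11110010 → 4-byte char #1 = F2 95 8E 8F.
Offset 4: leading byte 0xE2 = 11100010 → 3-byte char #2 = E2 95 90.
Offset 7: leading byte 0xE4 = 11100100 → 3-byte char #3 = E4 83 88.
Leading byte 0xE4 = 11100100 matches 1110xxxx → 3-byte sequence.
Byte 1: 0xE4 = 11100100, payload 0100 (4 bits).
Byte 2: 0x83 = 10000011 (10xxxxxx ✓), payload 000011.
Byte 3: 0x88 = 10001000 (10xxxxxx ✓), payload 001000.
Concatenate: 0100000011001000 = 0x40C8 (16 bits → U+40C8).

U+40C8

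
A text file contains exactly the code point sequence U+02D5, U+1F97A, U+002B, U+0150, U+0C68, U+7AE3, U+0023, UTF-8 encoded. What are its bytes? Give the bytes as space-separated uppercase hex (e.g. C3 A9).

CB 95 F0 9F A5 BA 2B C5 90 E0 B1 A8 E7 AB A3 23

U+02D5: 2-byte form → CB 95.
U+1F97A: 4-byte form → F0 9F A5 BA.
U+002B: 1-byte form → 2B.
U+0150: 2-byte form → C5 90.
U+0C68: 3-byte form → E0 B1 A8.
U+7AE3: 3-byte form → E7 AB A3.
U+0023: 1-byte form → 23.
Concatenated (16 bytes): CB 95 F0 9F A5 BA 2B C5 90 E0 B1 A8 E7 AB A3 23.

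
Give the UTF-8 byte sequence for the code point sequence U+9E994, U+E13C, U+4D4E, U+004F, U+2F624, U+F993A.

F2 9E A6 94 EE 84 BC E4 B5 8E 4F F0 AF 98 A4 F3 B9 A4 BA

U+9E994: 4-byte form → F2 9E A6 94.
U+E13C: 3-byte form → EE 84 BC.
U+4D4E: 3-byte form → E4 B5 8E.
U+004F: 1-byte form → 4F.
U+2F624: 4-byte form → F0 AF 98 A4.
U+F993A: 4-byte form → F3 B9 A4 BA.
Concatenated (19 bytes): F2 9E A6 94 EE 84 BC E4 B5 8E 4F F0 AF 98 A4 F3 B9 A4 BA.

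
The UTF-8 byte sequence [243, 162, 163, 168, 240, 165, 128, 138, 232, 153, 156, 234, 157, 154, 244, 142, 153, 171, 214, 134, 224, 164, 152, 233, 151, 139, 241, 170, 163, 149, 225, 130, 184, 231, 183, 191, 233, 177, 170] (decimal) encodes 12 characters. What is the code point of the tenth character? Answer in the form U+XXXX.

U+10B8

Offset 0: leading byte 0xF3 = 11110011 → 4-byte char #1 = F3 A2 A3 A8.
Offset 4: leading byte 0xF0 = 11110000 → 4-byte char #2 = F0 A5 80 8A.
Offset 8: leading byte 0xE8 = 11101000 → 3-byte char #3 = E8 99 9C.
Offset 11: leading byte 0xEA = 11101010 → 3-byte char #4 = EA 9D 9A.
Offset 14: leading byte 0xF4 = 11110100 → 4-byte char #5 = F4 8E 99 AB.
Offset 18: leading byte 0xD6 = 11010110 → 2-byte char #6 = D6 86.
Offset 20: leading byte 0xE0 = 11100000 → 3-byte char #7 = E0 A4 98.
Offset 23: leading byte 0xE9 = 11101001 → 3-byte char #8 = E9 97 8B.
Offset 26: leading byte 0xF1 = 11110001 → 4-byte char #9 = F1 AA A3 95.
Offset 30: leading byte 0xE1 = 11100001 → 3-byte char #10 = E1 82 B8.
Leading byte 0xE1 = 11100001 matches 1110xxxx → 3-byte sequence.
Byte 1: 0xE1 = 11100001, payload 0001 (4 bits).
Byte 2: 0x82 = 10000010 (10xxxxxx ✓), payload 000010.
Byte 3: 0xB8 = 10111000 (10xxxxxx ✓), payload 111000.
Concatenate: 0001000010111000 = 0x10B8 (16 bits → U+10B8).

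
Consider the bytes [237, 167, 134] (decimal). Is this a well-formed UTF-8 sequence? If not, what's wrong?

invalid (encodes a surrogate (U+D800–U+DFFF))

Structurally a 3-byte sequence; payload = 0xD9C6.
But 0xD9C6 is in U+D800–U+DFFF, the surrogate range. Surrogates are not Unicode scalar values and are forbidden in UTF-8.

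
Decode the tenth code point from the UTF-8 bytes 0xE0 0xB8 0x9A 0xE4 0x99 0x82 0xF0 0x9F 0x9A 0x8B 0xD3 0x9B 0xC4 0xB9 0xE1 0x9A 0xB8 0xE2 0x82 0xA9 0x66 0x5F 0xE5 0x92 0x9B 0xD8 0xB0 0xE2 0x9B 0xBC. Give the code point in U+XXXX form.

U+549B

Offset 0: leading byte 0xE0 = 11100000 → 3-byte char #1 = E0 B8 9A.
Offset 3: leading byte 0xE4 = 11100100 → 3-byte char #2 = E4 99 82.
Offset 6: leading byte 0xF0 = 11110000 → 4-byte char #3 = F0 9F 9A 8B.
Offset 10: leading byte 0xD3 = 11010011 → 2-byte char #4 = D3 9B.
Offset 12: leading byte 0xC4 = 11000100 → 2-byte char #5 = C4 B9.
Offset 14: leading byte 0xE1 = 11100001 → 3-byte char #6 = E1 9A B8.
Offset 17: leading byte 0xE2 = 11100010 → 3-byte char #7 = E2 82 A9.
Offset 20: leading byte 0x66 = 01100110 → 1-byte char #8 = 66.
Offset 21: leading byte 0x5F = 01011111 → 1-byte char #9 = 5F.
Offset 22: leading byte 0xE5 = 11100101 → 3-byte char #10 = E5 92 9B.
Leading byte 0xE5 = 11100101 matches 1110xxxx → 3-byte sequence.
Byte 1: 0xE5 = 11100101, payload 0101 (4 bits).
Byte 2: 0x92 = 10010010 (10xxxxxx ✓), payload 010010.
Byte 3: 0x9B = 10011011 (10xxxxxx ✓), payload 011011.
Concatenate: 0101010010011011 = 0x549B (16 bits → U+549B).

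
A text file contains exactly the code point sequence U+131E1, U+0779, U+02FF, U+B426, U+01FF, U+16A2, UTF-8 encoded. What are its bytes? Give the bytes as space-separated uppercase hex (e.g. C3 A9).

F0 93 87 A1 DD B9 CB BF EB 90 A6 C7 BF E1 9A A2

U+131E1: 4-byte form → F0 93 87 A1.
U+0779: 2-byte form → DD B9.
U+02FF: 2-byte form → CB BF.
U+B426: 3-byte form → EB 90 A6.
U+01FF: 2-byte form → C7 BF.
U+16A2: 3-byte form → E1 9A A2.
Concatenated (16 bytes): F0 93 87 A1 DD B9 CB BF EB 90 A6 C7 BF E1 9A A2.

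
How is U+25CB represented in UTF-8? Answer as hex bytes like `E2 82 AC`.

U+25CB = 0x25CB = 9675 decimal. In range U+0800–U+FFFF → 3-byte form: 1110xxxx 10xxxxxx 10xxxxxx.
Binary (16 bits): 0010010111001011.
Split 4+6+6: 0010 | 010111 | 001011.
Byte 1: 11100010 = 0xE2.
Byte 2: 10010111 = 0x97.
Byte 3: 10001011 = 0x8B.

E2 97 8B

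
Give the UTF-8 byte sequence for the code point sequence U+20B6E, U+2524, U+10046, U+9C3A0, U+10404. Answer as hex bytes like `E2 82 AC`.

U+20B6E: 4-byte form → F0 A0 AD AE.
U+2524: 3-byte form → E2 94 A4.
U+10046: 4-byte form → F0 90 81 86.
U+9C3A0: 4-byte form → F2 9C 8E A0.
U+10404: 4-byte form → F0 90 90 84.
Concatenated (19 bytes): F0 A0 AD AE E2 94 A4 F0 90 81 86 F2 9C 8E A0 F0 90 90 84.

F0 A0 AD AE E2 94 A4 F0 90 81 86 F2 9C 8E A0 F0 90 90 84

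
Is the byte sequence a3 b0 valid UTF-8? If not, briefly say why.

invalid (continuation byte with no leading byte)

Byte 0xA3 = 10100011 has the form 10xxxxxx — a continuation byte — but there is no preceding leading byte.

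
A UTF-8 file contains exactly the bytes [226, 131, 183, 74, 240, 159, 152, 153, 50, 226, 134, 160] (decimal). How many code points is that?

5

Byte at offset 0: 0xE2 = 11100010 → 3-byte char (#1). Advance 3.
Byte at offset 3: 0x4A = 01001010 → 1-byte char (#2). Advance 1.
Byte at offset 4: 0xF0 = 11110000 → 4-byte char (#3). Advance 4.
Byte at offset 8: 0x32 = 00110010 → 1-byte char (#4). Advance 1.
Byte at offset 9: 0xE2 = 11100010 → 3-byte char (#5). Advance 3.
Reached end at offset 12 after 5 code points.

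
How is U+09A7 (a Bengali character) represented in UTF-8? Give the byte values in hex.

E0 A6 A7

U+09A7 = 0x9A7 = 2471 decimal. In range U+0800–U+FFFF → 3-byte form: 1110xxxx 10xxxxxx 10xxxxxx.
Binary (16 bits): 0000100110100111.
Split 4+6+6: 0000 | 100110 | 100111.
Byte 1: 11100000 = 0xE0.
Byte 2: 10100110 = 0xA6.
Byte 3: 10100111 = 0xA7.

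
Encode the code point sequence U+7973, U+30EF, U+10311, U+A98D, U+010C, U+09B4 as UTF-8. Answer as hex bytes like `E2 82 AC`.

U+7973: 3-byte form → E7 A5 B3.
U+30EF: 3-byte form → E3 83 AF.
U+10311: 4-byte form → F0 90 8C 91.
U+A98D: 3-byte form → EA A6 8D.
U+010C: 2-byte form → C4 8C.
U+09B4: 3-byte form → E0 A6 B4.
Concatenated (18 bytes): E7 A5 B3 E3 83 AF F0 90 8C 91 EA A6 8D C4 8C E0 A6 B4.

E7 A5 B3 E3 83 AF F0 90 8C 91 EA A6 8D C4 8C E0 A6 B4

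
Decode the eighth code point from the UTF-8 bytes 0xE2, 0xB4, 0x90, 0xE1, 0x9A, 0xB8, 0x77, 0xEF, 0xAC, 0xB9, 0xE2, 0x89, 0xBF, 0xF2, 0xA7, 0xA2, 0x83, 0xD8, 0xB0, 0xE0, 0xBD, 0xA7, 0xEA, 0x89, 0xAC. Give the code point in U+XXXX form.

U+0F67

Offset 0: leading byte 0xE2 = 11100010 → 3-byte char #1 = E2 B4 90.
Offset 3: leading byte 0xE1 = 11100001 → 3-byte char #2 = E1 9A B8.
Offset 6: leading byte 0x77 = 01110111 → 1-byte char #3 = 77.
Offset 7: leading byte 0xEF = 11101111 → 3-byte char #4 = EF AC B9.
Offset 10: leading byte 0xE2 = 11100010 → 3-byte char #5 = E2 89 BF.
Offset 13: leading byte 0xF2 = 11110010 → 4-byte char #6 = F2 A7 A2 83.
Offset 17: leading byte 0xD8 = 11011000 → 2-byte char #7 = D8 B0.
Offset 19: leading byte 0xE0 = 11100000 → 3-byte char #8 = E0 BD A7.
Leading byte 0xE0 = 11100000 matches 1110xxxx → 3-byte sequence.
Byte 1: 0xE0 = 11100000, payload 0000 (4 bits).
Byte 2: 0xBD = 10111101 (10xxxxxx ✓), payload 111101.
Byte 3: 0xA7 = 10100111 (10xxxxxx ✓), payload 100111.
Concatenate: 0000111101100111 = 0xF67 (16 bits → U+0F67).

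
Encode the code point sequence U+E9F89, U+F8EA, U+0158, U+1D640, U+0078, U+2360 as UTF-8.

U+E9F89: 4-byte form → F3 A9 BE 89.
U+F8EA: 3-byte form → EF A3 AA.
U+0158: 2-byte form → C5 98.
U+1D640: 4-byte form → F0 9D 99 80.
U+0078: 1-byte form → 78.
U+2360: 3-byte form → E2 8D A0.
Concatenated (17 bytes): F3 A9 BE 89 EF A3 AA C5 98 F0 9D 99 80 78 E2 8D A0.

F3 A9 BE 89 EF A3 AA C5 98 F0 9D 99 80 78 E2 8D A0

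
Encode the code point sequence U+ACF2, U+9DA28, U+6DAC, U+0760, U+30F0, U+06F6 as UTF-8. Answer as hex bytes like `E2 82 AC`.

U+ACF2: 3-byte form → EA B3 B2.
U+9DA28: 4-byte form → F2 9D A8 A8.
U+6DAC: 3-byte form → E6 B6 AC.
U+0760: 2-byte form → DD A0.
U+30F0: 3-byte form → E3 83 B0.
U+06F6: 2-byte form → DB B6.
Concatenated (17 bytes): EA B3 B2 F2 9D A8 A8 E6 B6 AC DD A0 E3 83 B0 DB B6.

EA B3 B2 F2 9D A8 A8 E6 B6 AC DD A0 E3 83 B0 DB B6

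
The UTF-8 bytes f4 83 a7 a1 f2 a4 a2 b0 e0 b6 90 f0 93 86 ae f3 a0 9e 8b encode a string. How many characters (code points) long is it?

5

Byte at offset 0: 0xF4 = 11110100 → 4-byte char (#1). Advance 4.
Byte at offset 4: 0xF2 = 11110010 → 4-byte char (#2). Advance 4.
Byte at offset 8: 0xE0 = 11100000 → 3-byte char (#3). Advance 3.
Byte at offset 11: 0xF0 = 11110000 → 4-byte char (#4). Advance 4.
Byte at offset 15: 0xF3 = 11110011 → 4-byte char (#5). Advance 4.
Reached end at offset 19 after 5 code points.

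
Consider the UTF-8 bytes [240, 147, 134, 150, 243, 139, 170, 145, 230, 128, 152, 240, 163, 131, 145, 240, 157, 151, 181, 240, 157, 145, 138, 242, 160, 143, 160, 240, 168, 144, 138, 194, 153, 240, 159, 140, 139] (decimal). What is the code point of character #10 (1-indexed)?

U+1F30B

Offset 0: leading byte 0xF0 = 11110000 → 4-byte char #1 = F0 93 86 96.
Offset 4: leading byte 0xF3 = 11110011 → 4-byte char #2 = F3 8B AA 91.
Offset 8: leading byte 0xE6 = 11100110 → 3-byte char #3 = E6 80 98.
Offset 11: leading byte 0xF0 = 11110000 → 4-byte char #4 = F0 A3 83 91.
Offset 15: leading byte 0xF0 = 11110000 → 4-byte char #5 = F0 9D 97 B5.
Offset 19: leading byte 0xF0 = 11110000 → 4-byte char #6 = F0 9D 91 8A.
Offset 23: leading byte 0xF2 = 11110010 → 4-byte char #7 = F2 A0 8F A0.
Offset 27: leading byte 0xF0 = 11110000 → 4-byte char #8 = F0 A8 90 8A.
Offset 31: leading byte 0xC2 = 11000010 → 2-byte char #9 = C2 99.
Offset 33: leading byte 0xF0 = 11110000 → 4-byte char #10 = F0 9F 8C 8B.
Leading byte 0xF0 = 11110000 matches 11110xxx → 4-byte sequence.
Byte 1: 0xF0 = 11110000, payload 000 (3 bits).
Byte 2: 0x9F = 10011111 (10xxxxxx ✓), payload 011111.
Byte 3: 0x8C = 10001100 (10xxxxxx ✓), payload 001100.
Byte 4: 0x8B = 10001011 (10xxxxxx ✓), payload 001011.
Concatenate: 000011111001100001011 = 0x1F30B (21 bits → U+1F30B).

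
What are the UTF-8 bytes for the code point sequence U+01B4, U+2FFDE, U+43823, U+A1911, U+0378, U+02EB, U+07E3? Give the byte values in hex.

C6 B4 F0 AF BF 9E F1 83 A0 A3 F2 A1 A4 91 CD B8 CB AB DF A3

U+01B4: 2-byte form → C6 B4.
U+2FFDE: 4-byte form → F0 AF BF 9E.
U+43823: 4-byte form → F1 83 A0 A3.
U+A1911: 4-byte form → F2 A1 A4 91.
U+0378: 2-byte form → CD B8.
U+02EB: 2-byte form → CB AB.
U+07E3: 2-byte form → DF A3.
Concatenated (20 bytes): C6 B4 F0 AF BF 9E F1 83 A0 A3 F2 A1 A4 91 CD B8 CB AB DF A3.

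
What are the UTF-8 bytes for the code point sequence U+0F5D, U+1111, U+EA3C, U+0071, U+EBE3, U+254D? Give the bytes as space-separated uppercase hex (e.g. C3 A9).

E0 BD 9D E1 84 91 EE A8 BC 71 EE AF A3 E2 95 8D

U+0F5D: 3-byte form → E0 BD 9D.
U+1111: 3-byte form → E1 84 91.
U+EA3C: 3-byte form → EE A8 BC.
U+0071: 1-byte form → 71.
U+EBE3: 3-byte form → EE AF A3.
U+254D: 3-byte form → E2 95 8D.
Concatenated (16 bytes): E0 BD 9D E1 84 91 EE A8 BC 71 EE AF A3 E2 95 8D.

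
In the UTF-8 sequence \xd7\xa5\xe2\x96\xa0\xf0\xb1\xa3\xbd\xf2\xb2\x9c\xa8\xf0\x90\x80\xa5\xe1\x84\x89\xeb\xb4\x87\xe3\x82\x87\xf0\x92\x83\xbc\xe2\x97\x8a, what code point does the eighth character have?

U+3087

Offset 0: leading byte 0xD7 = 11010111 → 2-byte char #1 = D7 A5.
Offset 2: leading byte 0xE2 = 11100010 → 3-byte char #2 = E2 96 A0.
Offset 5: leading byte 0xF0 = 11110000 → 4-byte char #3 = F0 B1 A3 BD.
Offset 9: leading byte 0xF2 = 11110010 → 4-byte char #4 = F2 B2 9C A8.
Offset 13: leading byte 0xF0 = 11110000 → 4-byte char #5 = F0 90 80 A5.
Offset 17: leading byte 0xE1 = 11100001 → 3-byte char #6 = E1 84 89.
Offset 20: leading byte 0xEB = 11101011 → 3-byte char #7 = EB B4 87.
Offset 23: leading byte 0xE3 = 11100011 → 3-byte char #8 = E3 82 87.
Leading byte 0xE3 = 11100011 matches 1110xxxx → 3-byte sequence.
Byte 1: 0xE3 = 11100011, payload 0011 (4 bits).
Byte 2: 0x82 = 10000010 (10xxxxxx ✓), payload 000010.
Byte 3: 0x87 = 10000111 (10xxxxxx ✓), payload 000111.
Concatenate: 0011000010000111 = 0x3087 (16 bits → U+3087).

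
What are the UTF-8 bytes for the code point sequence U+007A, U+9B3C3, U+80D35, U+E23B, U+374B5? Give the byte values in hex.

7A F2 9B 8F 83 F2 80 B4 B5 EE 88 BB F0 B7 92 B5

U+007A: 1-byte form → 7A.
U+9B3C3: 4-byte form → F2 9B 8F 83.
U+80D35: 4-byte form → F2 80 B4 B5.
U+E23B: 3-byte form → EE 88 BB.
U+374B5: 4-byte form → F0 B7 92 B5.
Concatenated (16 bytes): 7A F2 9B 8F 83 F2 80 B4 B5 EE 88 BB F0 B7 92 B5.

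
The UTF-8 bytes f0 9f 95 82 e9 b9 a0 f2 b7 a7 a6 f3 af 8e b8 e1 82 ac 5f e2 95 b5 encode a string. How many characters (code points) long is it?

7

Byte at offset 0: 0xF0 = 11110000 → 4-byte char (#1). Advance 4.
Byte at offset 4: 0xE9 = 11101001 → 3-byte char (#2). Advance 3.
Byte at offset 7: 0xF2 = 11110010 → 4-byte char (#3). Advance 4.
Byte at offset 11: 0xF3 = 11110011 → 4-byte char (#4). Advance 4.
Byte at offset 15: 0xE1 = 11100001 → 3-byte char (#5). Advance 3.
Byte at offset 18: 0x5F = 01011111 → 1-byte char (#6). Advance 1.
Byte at offset 19: 0xE2 = 11100010 → 3-byte char (#7). Advance 3.
Reached end at offset 22 after 7 code points.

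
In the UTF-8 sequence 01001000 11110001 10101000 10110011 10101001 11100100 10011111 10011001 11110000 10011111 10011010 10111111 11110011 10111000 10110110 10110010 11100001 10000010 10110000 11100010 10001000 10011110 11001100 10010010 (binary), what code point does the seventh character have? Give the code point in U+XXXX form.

Offset 0: leading byte 0x48 = 01001000 → 1-byte char #1 = 48.
Offset 1: leading byte 0xF1 = 11110001 → 4-byte char #2 = F1 A8 B3 A9.
Offset 5: leading byte 0xE4 = 11100100 → 3-byte char #3 = E4 9F 99.
Offset 8: leading byte 0xF0 = 11110000 → 4-byte char #4 = F0 9F 9A BF.
Offset 12: leading byte 0xF3 = 11110011 → 4-byte char #5 = F3 B8 B6 B2.
Offset 16: leading byte 0xE1 = 11100001 → 3-byte char #6 = E1 82 B0.
Offset 19: leading byte 0xE2 = 11100010 → 3-byte char #7 = E2 88 9E.
Leading byte 0xE2 = 11100010 matches 1110xxxx → 3-byte sequence.
Byte 1: 0xE2 = 11100010, payload 0010 (4 bits).
Byte 2: 0x88 = 10001000 (10xxxxxx ✓), payload 001000.
Byte 3: 0x9E = 10011110 (10xxxxxx ✓), payload 011110.
Concatenate: 0010001000011110 = 0x221E (16 bits → U+221E).

U+221E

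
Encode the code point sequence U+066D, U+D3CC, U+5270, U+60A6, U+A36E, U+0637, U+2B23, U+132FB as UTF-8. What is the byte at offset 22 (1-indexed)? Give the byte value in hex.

1-indexed offset 22 is 0-indexed offset 21.
U+066D → 2-byte form D9 AD at offsets 0–1.
U+D3CC → 3-byte form ED 8F 8C at offsets 2–4.
U+5270 → 3-byte form E5 89 B0 at offsets 5–7.
U+60A6 → 3-byte form E6 82 A6 at offsets 8–10.
U+A36E → 3-byte form EA 8D AE at offsets 11–13.
U+0637 → 2-byte form D8 B7 at offsets 14–15.
U+2B23 → 3-byte form E2 AC A3 at offsets 16–18.
U+132FB → 4-byte form F0 93 8B BB at offsets 19–22.
Offset 21 falls in char 8's range; it's byte 3 of F0 93 8B BB = 0x8B.

0x8B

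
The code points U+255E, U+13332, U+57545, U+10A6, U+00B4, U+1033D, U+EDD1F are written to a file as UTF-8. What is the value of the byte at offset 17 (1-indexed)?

1-indexed offset 17 is 0-indexed offset 16.
U+255E → 3-byte form E2 95 9E at offsets 0–2.
U+13332 → 4-byte form F0 93 8C B2 at offsets 3–6.
U+57545 → 4-byte form F1 97 95 85 at offsets 7–10.
U+10A6 → 3-byte form E1 82 A6 at offsets 11–13.
U+00B4 → 2-byte form C2 B4 at offsets 14–15.
U+1033D → 4-byte form F0 90 8C BD at offsets 16–19.
Offset 16 falls in char 6's range; it's byte 1 of F0 90 8C BD = 0xF0.

0xF0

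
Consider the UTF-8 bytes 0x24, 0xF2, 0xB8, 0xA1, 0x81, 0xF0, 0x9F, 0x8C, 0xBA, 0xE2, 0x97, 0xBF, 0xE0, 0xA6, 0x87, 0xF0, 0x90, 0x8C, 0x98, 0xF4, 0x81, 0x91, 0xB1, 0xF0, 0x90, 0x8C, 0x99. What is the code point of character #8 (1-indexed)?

U+10319

Offset 0: leading byte 0x24 = 00100100 → 1-byte char #1 = 24.
Offset 1: leading byte 0xF2 = 11110010 → 4-byte char #2 = F2 B8 A1 81.
Offset 5: leading byte 0xF0 = 11110000 → 4-byte char #3 = F0 9F 8C BA.
Offset 9: leading byte 0xE2 = 11100010 → 3-byte char #4 = E2 97 BF.
Offset 12: leading byte 0xE0 = 11100000 → 3-byte char #5 = E0 A6 87.
Offset 15: leading byte 0xF0 = 11110000 → 4-byte char #6 = F0 90 8C 98.
Offset 19: leading byte 0xF4 = 11110100 → 4-byte char #7 = F4 81 91 B1.
Offset 23: leading byte 0xF0 = 11110000 → 4-byte char #8 = F0 90 8C 99.
Leading byte 0xF0 = 11110000 matches 11110xxx → 4-byte sequence.
Byte 1: 0xF0 = 11110000, payload 000 (3 bits).
Byte 2: 0x90 = 10010000 (10xxxxxx ✓), payload 010000.
Byte 3: 0x8C = 10001100 (10xxxxxx ✓), payload 001100.
Byte 4: 0x99 = 10011001 (10xxxxxx ✓), payload 011001.
Concatenate: 000010000001100011001 = 0x10319 (21 bits → U+10319).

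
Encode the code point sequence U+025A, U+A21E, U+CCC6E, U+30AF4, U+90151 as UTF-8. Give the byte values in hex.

C9 9A EA 88 9E F3 8C B1 AE F0 B0 AB B4 F2 90 85 91

U+025A: 2-byte form → C9 9A.
U+A21E: 3-byte form → EA 88 9E.
U+CCC6E: 4-byte form → F3 8C B1 AE.
U+30AF4: 4-byte form → F0 B0 AB B4.
U+90151: 4-byte form → F2 90 85 91.
Concatenated (17 bytes): C9 9A EA 88 9E F3 8C B1 AE F0 B0 AB B4 F2 90 85 91.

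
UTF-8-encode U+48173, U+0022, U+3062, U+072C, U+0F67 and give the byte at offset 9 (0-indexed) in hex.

0xAC

U+48173 → 4-byte form F1 88 85 B3 at offsets 0–3.
U+0022 → 1-byte form 22 at offsets 4–4.
U+3062 → 3-byte form E3 81 A2 at offsets 5–7.
U+072C → 2-byte form DC AC at offsets 8–9.
Offset 9 falls in char 4's range; it's byte 2 of DC AC = 0xAC.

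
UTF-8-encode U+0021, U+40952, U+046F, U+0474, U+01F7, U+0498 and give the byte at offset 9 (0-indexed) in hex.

0xC7

U+0021 → 1-byte form 21 at offsets 0–0.
U+40952 → 4-byte form F1 80 A5 92 at offsets 1–4.
U+046F → 2-byte form D1 AF at offsets 5–6.
U+0474 → 2-byte form D1 B4 at offsets 7–8.
U+01F7 → 2-byte form C7 B7 at offsets 9–10.
Offset 9 falls in char 5's range; it's byte 1 of C7 B7 = 0xC7.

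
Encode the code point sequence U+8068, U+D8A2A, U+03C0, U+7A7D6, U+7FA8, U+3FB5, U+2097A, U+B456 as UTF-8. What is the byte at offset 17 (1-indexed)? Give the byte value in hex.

1-indexed offset 17 is 0-indexed offset 16.
U+8068 → 3-byte form E8 81 A8 at offsets 0–2.
U+D8A2A → 4-byte form F3 98 A8 AA at offsets 3–6.
U+03C0 → 2-byte form CF 80 at offsets 7–8.
U+7A7D6 → 4-byte form F1 BA 9F 96 at offsets 9–12.
U+7FA8 → 3-byte form E7 BE A8 at offsets 13–15.
U+3FB5 → 3-byte form E3 BE B5 at offsets 16–18.
Offset 16 falls in char 6's range; it's byte 1 of E3 BE B5 = 0xE3.

0xE3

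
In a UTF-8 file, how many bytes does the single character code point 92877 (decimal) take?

4

U+16ACD = 0x16ACD. UTF-8 uses 1 byte below 0x80, 2 below 0x800, 3 below 0x10000, 4 up to 0x10FFFF. 0x16ACD is in U+10000–U+10FFFF → 4 bytes.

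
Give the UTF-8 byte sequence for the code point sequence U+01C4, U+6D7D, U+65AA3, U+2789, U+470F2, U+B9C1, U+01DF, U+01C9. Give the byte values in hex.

U+01C4: 2-byte form → C7 84.
U+6D7D: 3-byte form → E6 B5 BD.
U+65AA3: 4-byte form → F1 A5 AA A3.
U+2789: 3-byte form → E2 9E 89.
U+470F2: 4-byte form → F1 87 83 B2.
U+B9C1: 3-byte form → EB A7 81.
U+01DF: 2-byte form → C7 9F.
U+01C9: 2-byte form → C7 89.
Concatenated (23 bytes): C7 84 E6 B5 BD F1 A5 AA A3 E2 9E 89 F1 87 83 B2 EB A7 81 C7 9F C7 89.

C7 84 E6 B5 BD F1 A5 AA A3 E2 9E 89 F1 87 83 B2 EB A7 81 C7 9F C7 89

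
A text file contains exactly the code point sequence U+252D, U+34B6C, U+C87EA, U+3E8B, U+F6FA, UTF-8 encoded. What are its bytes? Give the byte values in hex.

U+252D: 3-byte form → E2 94 AD.
U+34B6C: 4-byte form → F0 B4 AD AC.
U+C87EA: 4-byte form → F3 88 9F AA.
U+3E8B: 3-byte form → E3 BA 8B.
U+F6FA: 3-byte form → EF 9B BA.
Concatenated (17 bytes): E2 94 AD F0 B4 AD AC F3 88 9F AA E3 BA 8B EF 9B BA.

E2 94 AD F0 B4 AD AC F3 88 9F AA E3 BA 8B EF 9B BA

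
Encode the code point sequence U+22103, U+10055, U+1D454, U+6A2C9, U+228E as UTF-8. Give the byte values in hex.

U+22103: 4-byte form → F0 A2 84 83.
U+10055: 4-byte form → F0 90 81 95.
U+1D454: 4-byte form → F0 9D 91 94.
U+6A2C9: 4-byte form → F1 AA 8B 89.
U+228E: 3-byte form → E2 8A 8E.
Concatenated (19 bytes): F0 A2 84 83 F0 90 81 95 F0 9D 91 94 F1 AA 8B 89 E2 8A 8E.

F0 A2 84 83 F0 90 81 95 F0 9D 91 94 F1 AA 8B 89 E2 8A 8E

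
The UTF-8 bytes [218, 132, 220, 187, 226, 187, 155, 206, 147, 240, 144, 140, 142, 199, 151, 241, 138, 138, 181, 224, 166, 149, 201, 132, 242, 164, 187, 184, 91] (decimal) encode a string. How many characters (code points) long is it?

11

Byte at offset 0: 0xDA = 11011010 → 2-byte char (#1). Advance 2.
Byte at offset 2: 0xDC = 11011100 → 2-byte char (#2). Advance 2.
Byte at offset 4: 0xE2 = 11100010 → 3-byte char (#3). Advance 3.
Byte at offset 7: 0xCE = 11001110 → 2-byte char (#4). Advance 2.
Byte at offset 9: 0xF0 = 11110000 → 4-byte char (#5). Advance 4.
Byte at offset 13: 0xC7 = 11000111 → 2-byte char (#6). Advance 2.
Byte at offset 15: 0xF1 = 11110001 → 4-byte char (#7). Advance 4.
Byte at offset 19: 0xE0 = 11100000 → 3-byte char (#8). Advance 3.
Byte at offset 22: 0xC9 = 11001001 → 2-byte char (#9). Advance 2.
Byte at offset 24: 0xF2 = 11110010 → 4-byte char (#10). Advance 4.
Byte at offset 28: 0x5B = 01011011 → 1-byte char (#11). Advance 1.
Reached end at offset 29 after 11 code points.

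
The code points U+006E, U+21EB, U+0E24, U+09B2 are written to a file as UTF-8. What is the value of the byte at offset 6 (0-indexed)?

0xA4

U+006E → 1-byte form 6E at offsets 0–0.
U+21EB → 3-byte form E2 87 AB at offsets 1–3.
U+0E24 → 3-byte form E0 B8 A4 at offsets 4–6.
Offset 6 falls in char 3's range; it's byte 3 of E0 B8 A4 = 0xA4.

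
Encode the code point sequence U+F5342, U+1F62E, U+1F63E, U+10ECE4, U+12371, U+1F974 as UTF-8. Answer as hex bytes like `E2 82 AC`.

F3 B5 8D 82 F0 9F 98 AE F0 9F 98 BE F4 8E B3 A4 F0 92 8D B1 F0 9F A5 B4

U+F5342: 4-byte form → F3 B5 8D 82.
U+1F62E: 4-byte form → F0 9F 98 AE.
U+1F63E: 4-byte form → F0 9F 98 BE.
U+10ECE4: 4-byte form → F4 8E B3 A4.
U+12371: 4-byte form → F0 92 8D B1.
U+1F974: 4-byte form → F0 9F A5 B4.
Concatenated (24 bytes): F3 B5 8D 82 F0 9F 98 AE F0 9F 98 BE F4 8E B3 A4 F0 92 8D B1 F0 9F A5 B4.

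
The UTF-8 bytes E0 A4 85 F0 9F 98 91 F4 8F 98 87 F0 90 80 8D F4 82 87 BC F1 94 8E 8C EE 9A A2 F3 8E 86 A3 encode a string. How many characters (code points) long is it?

Byte at offset 0: 0xE0 = 11100000 → 3-byte char (#1). Advance 3.
Byte at offset 3: 0xF0 = 11110000 → 4-byte char (#2). Advance 4.
Byte at offset 7: 0xF4 = 11110100 → 4-byte char (#3). Advance 4.
Byte at offset 11: 0xF0 = 11110000 → 4-byte char (#4). Advance 4.
Byte at offset 15: 0xF4 = 11110100 → 4-byte char (#5). Advance 4.
Byte at offset 19: 0xF1 = 11110001 → 4-byte char (#6). Advance 4.
Byte at offset 23: 0xEE = 11101110 → 3-byte char (#7). Advance 3.
Byte at offset 26: 0xF3 = 11110011 → 4-byte char (#8). Advance 4.
Reached end at offset 30 after 8 code points.

8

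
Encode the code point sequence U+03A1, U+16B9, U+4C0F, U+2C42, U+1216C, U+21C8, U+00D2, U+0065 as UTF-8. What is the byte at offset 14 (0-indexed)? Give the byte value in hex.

U+03A1 → 2-byte form CE A1 at offsets 0–1.
U+16B9 → 3-byte form E1 9A B9 at offsets 2–4.
U+4C0F → 3-byte form E4 B0 8F at offsets 5–7.
U+2C42 → 3-byte form E2 B1 82 at offsets 8–10.
U+1216C → 4-byte form F0 92 85 AC at offsets 11–14.
Offset 14 falls in char 5's range; it's byte 4 of F0 92 85 AC = 0xAC.

0xAC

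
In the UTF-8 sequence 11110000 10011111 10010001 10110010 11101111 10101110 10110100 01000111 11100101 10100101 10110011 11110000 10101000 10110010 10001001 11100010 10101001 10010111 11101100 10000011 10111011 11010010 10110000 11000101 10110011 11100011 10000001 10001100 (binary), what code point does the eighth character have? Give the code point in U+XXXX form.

U+04B0

Offset 0: leading byte 0xF0 = 11110000 → 4-byte char #1 = F0 9F 91 B2.
Offset 4: leading byte 0xEF = 11101111 → 3-byte char #2 = EF AE B4.
Offset 7: leading byte 0x47 = 01000111 → 1-byte char #3 = 47.
Offset 8: leading byte 0xE5 = 11100101 → 3-byte char #4 = E5 A5 B3.
Offset 11: leading byte 0xF0 = 11110000 → 4-byte char #5 = F0 A8 B2 89.
Offset 15: leading byte 0xE2 = 11100010 → 3-byte char #6 = E2 A9 97.
Offset 18: leading byte 0xEC = 11101100 → 3-byte char #7 = EC 83 BB.
Offset 21: leading byte 0xD2 = 11010010 → 2-byte char #8 = D2 B0.
Leading byte 0xD2 = 11010010 matches 110xxxxx → 2-byte sequence.
Byte 1: 0xD2 = 11010010, payload 10010 (5 bits).
Byte 2: 0xB0 = 10110000 (10xxxxxx ✓), payload 110000.
Concatenate: 10010110000 = 0x4B0 (11 bits → U+04B0).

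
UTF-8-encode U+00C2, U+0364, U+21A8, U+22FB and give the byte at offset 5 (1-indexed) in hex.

0xE2

1-indexed offset 5 is 0-indexed offset 4.
U+00C2 → 2-byte form C3 82 at offsets 0–1.
U+0364 → 2-byte form CD A4 at offsets 2–3.
U+21A8 → 3-byte form E2 86 A8 at offsets 4–6.
Offset 4 falls in char 3's range; it's byte 1 of E2 86 A8 = 0xE2.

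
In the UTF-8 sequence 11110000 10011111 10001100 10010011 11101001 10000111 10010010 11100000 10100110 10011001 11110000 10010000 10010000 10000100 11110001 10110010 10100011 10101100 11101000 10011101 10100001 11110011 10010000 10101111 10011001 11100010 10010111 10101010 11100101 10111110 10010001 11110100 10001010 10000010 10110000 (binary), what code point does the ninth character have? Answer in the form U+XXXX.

Offset 0: leading byte 0xF0 = 11110000 → 4-byte char #1 = F0 9F 8C 93.
Offset 4: leading byte 0xE9 = 11101001 → 3-byte char #2 = E9 87 92.
Offset 7: leading byte 0xE0 = 11100000 → 3-byte char #3 = E0 A6 99.
Offset 10: leading byte 0xF0 = 11110000 → 4-byte char #4 = F0 90 90 84.
Offset 14: leading byte 0xF1 = 11110001 → 4-byte char #5 = F1 B2 A3 AC.
Offset 18: leading byte 0xE8 = 11101000 → 3-byte char #6 = E8 9D A1.
Offset 21: leading byte 0xF3 = 11110011 → 4-byte char #7 = F3 90 AF 99.
Offset 25: leading byte 0xE2 = 11100010 → 3-byte char #8 = E2 97 AA.
Offset 28: leading byte 0xE5 = 11100101 → 3-byte char #9 = E5 BE 91.
Leading byte 0xE5 = 11100101 matches 1110xxxx → 3-byte sequence.
Byte 1: 0xE5 = 11100101, payload 0101 (4 bits).
Byte 2: 0xBE = 10111110 (10xxxxxx ✓), payload 111110.
Byte 3: 0x91 = 10010001 (10xxxxxx ✓), payload 010001.
Concatenate: 0101111110010001 = 0x5F91 (16 bits → U+5F91).

U+5F91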